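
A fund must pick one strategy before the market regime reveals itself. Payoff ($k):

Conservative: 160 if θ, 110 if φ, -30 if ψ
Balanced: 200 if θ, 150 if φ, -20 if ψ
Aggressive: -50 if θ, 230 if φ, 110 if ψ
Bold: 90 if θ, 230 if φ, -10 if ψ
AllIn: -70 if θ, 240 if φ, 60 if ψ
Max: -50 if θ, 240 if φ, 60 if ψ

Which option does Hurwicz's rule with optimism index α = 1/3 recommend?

Bold

Conservative: 1/3·160 + 2/3·(-30) = 100/3
Balanced: 1/3·200 + 2/3·(-20) = 160/3
Aggressive: 1/3·230 + 2/3·(-50) = 130/3
Bold: 1/3·230 + 2/3·(-10) = 70
AllIn: 1/3·240 + 2/3·(-70) = 100/3
Max: 1/3·240 + 2/3·(-50) = 140/3
Highest Hurwicz score = 70 → Bold.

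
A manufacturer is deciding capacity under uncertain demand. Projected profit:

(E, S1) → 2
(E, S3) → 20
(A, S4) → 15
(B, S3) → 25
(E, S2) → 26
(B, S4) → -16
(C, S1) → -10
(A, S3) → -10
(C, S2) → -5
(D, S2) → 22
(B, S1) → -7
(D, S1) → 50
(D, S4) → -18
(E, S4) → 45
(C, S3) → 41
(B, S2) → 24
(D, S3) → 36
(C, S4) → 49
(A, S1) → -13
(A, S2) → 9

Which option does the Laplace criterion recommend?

Row averages: A=0.25, B=6.5, C=18.75, D=22.5, E=23.25
Highest average = 23.25 → E.

E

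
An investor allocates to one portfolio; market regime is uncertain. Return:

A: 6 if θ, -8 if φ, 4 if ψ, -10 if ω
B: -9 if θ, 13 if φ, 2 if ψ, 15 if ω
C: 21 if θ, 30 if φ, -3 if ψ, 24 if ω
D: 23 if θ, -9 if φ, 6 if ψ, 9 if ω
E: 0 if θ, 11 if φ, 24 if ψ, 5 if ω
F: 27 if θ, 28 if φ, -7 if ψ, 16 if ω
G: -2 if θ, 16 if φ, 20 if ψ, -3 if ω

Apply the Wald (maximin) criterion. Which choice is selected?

Row minima: A=-10, B=-9, C=-3, D=-9, E=0, F=-7, G=-3
Best worst-case = 0 → E.

E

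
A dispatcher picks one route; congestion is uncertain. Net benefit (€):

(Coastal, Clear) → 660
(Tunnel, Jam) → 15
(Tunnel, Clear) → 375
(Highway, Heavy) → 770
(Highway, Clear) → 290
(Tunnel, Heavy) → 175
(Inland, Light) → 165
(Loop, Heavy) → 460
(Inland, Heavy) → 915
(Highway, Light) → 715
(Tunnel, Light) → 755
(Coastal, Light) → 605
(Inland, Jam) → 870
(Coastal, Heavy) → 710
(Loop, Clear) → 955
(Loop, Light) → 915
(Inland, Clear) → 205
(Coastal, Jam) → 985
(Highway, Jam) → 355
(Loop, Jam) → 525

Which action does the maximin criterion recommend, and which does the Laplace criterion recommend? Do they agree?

maximin → Coastal; laplace → Coastal (agree)

Row minima: Highway=290, Inland=165, Tunnel=15, Coastal=605, Loop=460
Best worst-case = 605 → Coastal.
Row averages: Highway=532.5, Inland=538.75, Tunnel=330, Coastal=740, Loop=713.75
Highest average = 740 → Coastal.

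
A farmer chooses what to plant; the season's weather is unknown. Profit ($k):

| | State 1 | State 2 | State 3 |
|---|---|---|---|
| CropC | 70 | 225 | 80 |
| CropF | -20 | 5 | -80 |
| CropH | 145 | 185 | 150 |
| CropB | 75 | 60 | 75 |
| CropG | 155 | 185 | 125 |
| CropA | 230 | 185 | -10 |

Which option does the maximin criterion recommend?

CropH

Row minima: CropC=70, CropF=-80, CropH=145, CropB=60, CropG=125, CropA=-10
Best worst-case = 145 → CropH.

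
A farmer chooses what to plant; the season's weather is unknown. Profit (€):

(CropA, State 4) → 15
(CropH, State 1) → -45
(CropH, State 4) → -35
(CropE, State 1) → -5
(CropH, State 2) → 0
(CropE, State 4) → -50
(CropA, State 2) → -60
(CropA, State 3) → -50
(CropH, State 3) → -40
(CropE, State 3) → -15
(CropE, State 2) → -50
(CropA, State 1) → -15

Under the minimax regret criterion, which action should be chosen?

Column bests: State 1=-5, State 2=0, State 3=-15, State 4=15.
CropE regrets: 0, 50, 0, 65 → max 65
CropA regrets: 10, 60, 35, 0 → max 60
CropH regrets: 40, 0, 25, 50 → max 50
Smallest max regret = 50 → CropH.

CropH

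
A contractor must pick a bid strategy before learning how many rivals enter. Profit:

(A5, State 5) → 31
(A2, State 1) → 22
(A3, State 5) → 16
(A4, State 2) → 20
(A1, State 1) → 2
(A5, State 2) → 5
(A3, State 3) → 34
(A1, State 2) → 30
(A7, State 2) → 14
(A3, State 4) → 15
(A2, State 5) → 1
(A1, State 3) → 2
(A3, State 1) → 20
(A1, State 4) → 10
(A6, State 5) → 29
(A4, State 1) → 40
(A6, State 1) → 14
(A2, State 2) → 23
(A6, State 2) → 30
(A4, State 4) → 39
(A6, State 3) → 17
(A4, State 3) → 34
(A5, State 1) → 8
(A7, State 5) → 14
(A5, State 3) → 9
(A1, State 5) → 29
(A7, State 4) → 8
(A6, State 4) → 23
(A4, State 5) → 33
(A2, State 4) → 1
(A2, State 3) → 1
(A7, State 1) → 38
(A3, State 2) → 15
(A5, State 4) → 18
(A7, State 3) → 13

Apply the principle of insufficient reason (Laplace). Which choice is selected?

Row averages: A1=14.6, A2=9.6, A3=20, A4=33.2, A5=14.2, A6=22.6, A7=17.4
Highest average = 33.2 → A4.

A4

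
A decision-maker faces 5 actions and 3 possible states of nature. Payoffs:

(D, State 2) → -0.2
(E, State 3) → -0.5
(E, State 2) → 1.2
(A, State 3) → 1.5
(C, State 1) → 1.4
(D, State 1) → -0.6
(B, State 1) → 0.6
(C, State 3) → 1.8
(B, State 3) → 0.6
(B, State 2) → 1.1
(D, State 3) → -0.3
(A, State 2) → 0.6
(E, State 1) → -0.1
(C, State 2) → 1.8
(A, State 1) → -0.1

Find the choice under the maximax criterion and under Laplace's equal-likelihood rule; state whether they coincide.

maximax → C; laplace → C (agree)

Row maxima: A=1.5, B=1.1, C=1.8, D=-0.2, E=1.2
Best best-case = 1.8 → C.
Row averages: A=2/3, B=23/30, C=5/3, D=-11/30, E=0.2
Highest average = 5/3 → C.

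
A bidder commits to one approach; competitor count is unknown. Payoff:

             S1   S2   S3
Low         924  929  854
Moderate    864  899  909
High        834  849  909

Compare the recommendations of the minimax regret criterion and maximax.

minimax regret → Low; maximax → Low (agree)

Column bests: S1=924, S2=929, S3=909.
Low regrets: 0, 0, 55 → max 55
Moderate regrets: 60, 30, 0 → max 60
High regrets: 90, 80, 0 → max 90
Smallest max regret = 55 → Low.
Row maxima: Low=929, Moderate=909, High=909
Best best-case = 929 → Low.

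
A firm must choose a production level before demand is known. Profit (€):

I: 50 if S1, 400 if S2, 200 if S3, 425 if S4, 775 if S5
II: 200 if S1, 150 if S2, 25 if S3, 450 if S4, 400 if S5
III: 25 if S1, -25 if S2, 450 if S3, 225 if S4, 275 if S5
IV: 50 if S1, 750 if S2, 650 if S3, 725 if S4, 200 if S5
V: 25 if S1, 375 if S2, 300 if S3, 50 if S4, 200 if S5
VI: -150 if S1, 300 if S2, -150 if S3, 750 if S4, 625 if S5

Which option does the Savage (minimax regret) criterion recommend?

I

Column bests: S1=200, S2=750, S3=650, S4=750, S5=775.
I regrets: 150, 350, 450, 325, 0 → max 450
II regrets: 0, 600, 625, 300, 375 → max 625
III regrets: 175, 775, 200, 525, 500 → max 775
IV regrets: 150, 0, 0, 25, 575 → max 575
V regrets: 175, 375, 350, 700, 575 → max 700
VI regrets: 350, 450, 800, 0, 150 → max 800
Smallest max regret = 450 → I.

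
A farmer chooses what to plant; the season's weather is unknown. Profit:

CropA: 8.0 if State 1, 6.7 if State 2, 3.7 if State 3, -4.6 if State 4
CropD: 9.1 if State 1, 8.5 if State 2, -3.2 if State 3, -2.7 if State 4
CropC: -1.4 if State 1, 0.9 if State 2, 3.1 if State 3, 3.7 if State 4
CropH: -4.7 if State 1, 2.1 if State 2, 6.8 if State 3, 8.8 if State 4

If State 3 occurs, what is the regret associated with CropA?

3.1

Best payoff under State 3 is 6.8.
Regret = 6.8 − 3.7 = 3.1.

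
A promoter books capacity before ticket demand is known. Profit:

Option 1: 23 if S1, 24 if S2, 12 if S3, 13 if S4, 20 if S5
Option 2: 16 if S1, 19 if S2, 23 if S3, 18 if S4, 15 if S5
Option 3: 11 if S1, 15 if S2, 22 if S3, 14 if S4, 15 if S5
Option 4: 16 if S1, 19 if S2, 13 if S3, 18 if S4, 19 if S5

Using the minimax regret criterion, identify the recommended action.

Column bests: S1=23, S2=24, S3=23, S4=18, S5=20.
Option 1 regrets: 0, 0, 11, 5, 0 → max 11
Option 2 regrets: 7, 5, 0, 0, 5 → max 7
Option 3 regrets: 12, 9, 1, 4, 5 → max 12
Option 4 regrets: 7, 5, 10, 0, 1 → max 10
Smallest max regret = 7 → Option 2.

Option 2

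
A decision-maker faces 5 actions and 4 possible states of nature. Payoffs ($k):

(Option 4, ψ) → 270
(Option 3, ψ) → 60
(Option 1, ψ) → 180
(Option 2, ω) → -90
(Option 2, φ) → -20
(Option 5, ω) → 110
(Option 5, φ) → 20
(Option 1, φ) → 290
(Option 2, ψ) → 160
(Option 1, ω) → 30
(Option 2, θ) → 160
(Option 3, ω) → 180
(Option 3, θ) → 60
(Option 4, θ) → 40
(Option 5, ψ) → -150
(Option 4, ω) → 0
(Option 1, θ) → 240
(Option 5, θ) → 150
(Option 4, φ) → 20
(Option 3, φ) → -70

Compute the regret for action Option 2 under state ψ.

Best payoff under ψ is 270.
Regret = 270 − 160 = 110.

110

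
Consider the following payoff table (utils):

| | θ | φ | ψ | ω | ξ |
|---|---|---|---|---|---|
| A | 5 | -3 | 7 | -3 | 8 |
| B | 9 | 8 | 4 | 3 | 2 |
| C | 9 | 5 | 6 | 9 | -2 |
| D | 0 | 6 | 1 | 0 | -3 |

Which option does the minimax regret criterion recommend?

Column bests: θ=9, φ=8, ψ=7, ω=9, ξ=8.
A regrets: 4, 11, 0, 12, 0 → max 12
B regrets: 0, 0, 3, 6, 6 → max 6
C regrets: 0, 3, 1, 0, 10 → max 10
D regrets: 9, 2, 6, 9, 11 → max 11
Smallest max regret = 6 → B.

B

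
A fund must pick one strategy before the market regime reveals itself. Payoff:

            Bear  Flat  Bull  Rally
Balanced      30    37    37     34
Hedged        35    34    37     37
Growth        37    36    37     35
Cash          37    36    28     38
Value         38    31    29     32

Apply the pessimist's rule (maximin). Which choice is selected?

Row minima: Balanced=30, Hedged=34, Growth=35, Cash=28, Value=29
Best worst-case = 35 → Growth.

Growth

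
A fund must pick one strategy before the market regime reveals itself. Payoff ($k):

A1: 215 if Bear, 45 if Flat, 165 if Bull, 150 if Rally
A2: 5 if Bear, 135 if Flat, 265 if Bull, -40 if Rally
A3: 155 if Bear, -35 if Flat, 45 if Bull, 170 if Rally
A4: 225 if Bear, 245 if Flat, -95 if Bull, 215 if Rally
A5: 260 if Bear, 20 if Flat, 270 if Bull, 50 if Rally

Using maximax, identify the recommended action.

A5

Row maxima: A1=215, A2=265, A3=170, A4=245, A5=270
Best best-case = 270 → A5.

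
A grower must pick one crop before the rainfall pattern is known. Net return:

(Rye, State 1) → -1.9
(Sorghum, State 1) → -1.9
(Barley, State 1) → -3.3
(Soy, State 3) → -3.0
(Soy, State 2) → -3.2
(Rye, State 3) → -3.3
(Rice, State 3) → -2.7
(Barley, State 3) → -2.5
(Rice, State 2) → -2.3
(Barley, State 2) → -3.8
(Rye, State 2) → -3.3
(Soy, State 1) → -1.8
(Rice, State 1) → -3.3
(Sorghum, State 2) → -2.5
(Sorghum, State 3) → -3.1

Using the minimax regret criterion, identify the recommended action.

Column bests: State 1=-1.8, State 2=-2.3, State 3=-2.5.
Rye regrets: 0.1, 1.0, 0.8 → max 1.0
Rice regrets: 1.5, 0.0, 0.2 → max 1.5
Barley regrets: 1.5, 1.5, 0.0 → max 1.5
Sorghum regrets: 0.1, 0.2, 0.6 → max 0.6
Soy regrets: 0.0, 0.9, 0.5 → max 0.9
Smallest max regret = 0.6 → Sorghum.

Sorghum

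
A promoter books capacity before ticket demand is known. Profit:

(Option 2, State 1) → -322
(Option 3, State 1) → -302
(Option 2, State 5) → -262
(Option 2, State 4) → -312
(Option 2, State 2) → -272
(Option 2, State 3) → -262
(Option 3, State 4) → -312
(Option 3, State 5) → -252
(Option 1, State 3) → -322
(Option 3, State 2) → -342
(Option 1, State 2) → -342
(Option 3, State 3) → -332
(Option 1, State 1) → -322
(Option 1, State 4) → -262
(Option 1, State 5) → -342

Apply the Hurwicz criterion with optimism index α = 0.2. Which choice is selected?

Option 2

Option 1: 0.2·(-262) + 0.8·(-342) = -326
Option 2: 0.2·(-262) + 0.8·(-322) = -310
Option 3: 0.2·(-252) + 0.8·(-342) = -324
Highest Hurwicz score = -310 → Option 2.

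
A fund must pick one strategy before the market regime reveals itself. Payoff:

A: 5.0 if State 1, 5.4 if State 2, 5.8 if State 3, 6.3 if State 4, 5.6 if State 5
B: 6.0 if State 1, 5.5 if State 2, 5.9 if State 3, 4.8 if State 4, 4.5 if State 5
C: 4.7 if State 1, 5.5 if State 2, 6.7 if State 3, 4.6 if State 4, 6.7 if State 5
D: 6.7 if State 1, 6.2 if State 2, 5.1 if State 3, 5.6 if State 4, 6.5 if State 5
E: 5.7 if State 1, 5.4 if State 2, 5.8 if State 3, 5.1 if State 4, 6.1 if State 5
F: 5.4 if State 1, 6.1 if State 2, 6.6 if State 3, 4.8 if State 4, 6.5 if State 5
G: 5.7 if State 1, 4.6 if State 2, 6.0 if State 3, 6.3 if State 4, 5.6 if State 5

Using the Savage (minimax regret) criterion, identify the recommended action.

Column bests: State 1=6.7, State 2=6.2, State 3=6.7, State 4=6.3, State 5=6.7.
A regrets: 1.7, 0.8, 0.9, 0.0, 1.1 → max 1.7
B regrets: 0.7, 0.7, 0.8, 1.5, 2.2 → max 2.2
C regrets: 2.0, 0.7, 0.0, 1.7, 0.0 → max 2.0
D regrets: 0.0, 0.0, 1.6, 0.7, 0.2 → max 1.6
E regrets: 1.0, 0.8, 0.9, 1.2, 0.6 → max 1.2
F regrets: 1.3, 0.1, 0.1, 1.5, 0.2 → max 1.5
G regrets: 1.0, 1.6, 0.7, 0.0, 1.1 → max 1.6
Smallest max regret = 1.2 → E.

E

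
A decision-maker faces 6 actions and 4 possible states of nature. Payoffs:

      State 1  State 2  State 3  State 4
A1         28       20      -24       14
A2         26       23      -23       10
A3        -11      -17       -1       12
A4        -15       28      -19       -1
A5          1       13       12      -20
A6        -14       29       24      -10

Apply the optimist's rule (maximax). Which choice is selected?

A6

Row maxima: A1=28, A2=26, A3=12, A4=28, A5=13, A6=29
Best best-case = 29 → A6.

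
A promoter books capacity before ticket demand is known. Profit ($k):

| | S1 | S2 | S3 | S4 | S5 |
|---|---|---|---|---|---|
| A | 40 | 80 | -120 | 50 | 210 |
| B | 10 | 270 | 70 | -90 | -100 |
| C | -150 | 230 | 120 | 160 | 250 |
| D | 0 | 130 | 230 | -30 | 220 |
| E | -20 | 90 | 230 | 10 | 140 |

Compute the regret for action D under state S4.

190

Best payoff under S4 is 160.
Regret = 160 − (-30) = 190.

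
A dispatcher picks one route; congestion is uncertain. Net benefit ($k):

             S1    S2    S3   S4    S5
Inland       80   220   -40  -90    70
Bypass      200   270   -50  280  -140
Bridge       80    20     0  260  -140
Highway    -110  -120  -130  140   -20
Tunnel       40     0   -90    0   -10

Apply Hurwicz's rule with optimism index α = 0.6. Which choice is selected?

Bypass

Inland: 0.6·220 + 0.4·(-90) = 96
Bypass: 0.6·280 + 0.4·(-140) = 112
Bridge: 0.6·260 + 0.4·(-140) = 100
Highway: 0.6·140 + 0.4·(-130) = 32
Tunnel: 0.6·40 + 0.4·(-90) = -12
Highest Hurwicz score = 112 → Bypass.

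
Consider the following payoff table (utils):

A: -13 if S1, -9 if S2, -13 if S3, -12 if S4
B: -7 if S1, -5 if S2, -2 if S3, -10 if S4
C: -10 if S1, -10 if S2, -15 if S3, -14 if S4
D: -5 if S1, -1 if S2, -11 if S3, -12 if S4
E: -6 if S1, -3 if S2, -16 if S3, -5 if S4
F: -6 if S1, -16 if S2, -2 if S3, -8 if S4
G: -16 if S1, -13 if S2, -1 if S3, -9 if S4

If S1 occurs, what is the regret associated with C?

5

Best payoff under S1 is -5.
Regret = -5 − (-10) = 5.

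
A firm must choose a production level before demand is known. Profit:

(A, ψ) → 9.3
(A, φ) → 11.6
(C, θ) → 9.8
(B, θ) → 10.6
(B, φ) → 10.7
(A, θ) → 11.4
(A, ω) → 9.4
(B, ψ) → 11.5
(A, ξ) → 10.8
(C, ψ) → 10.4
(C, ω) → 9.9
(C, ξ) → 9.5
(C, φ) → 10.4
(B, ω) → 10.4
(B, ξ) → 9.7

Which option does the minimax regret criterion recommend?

Column bests: θ=11.4, φ=11.6, ψ=11.5, ω=10.4, ξ=10.8.
A regrets: 0.0, 0.0, 2.2, 1.0, 0.0 → max 2.2
B regrets: 0.8, 0.9, 0.0, 0.0, 1.1 → max 1.1
C regrets: 1.6, 1.2, 1.1, 0.5, 1.3 → max 1.6
Smallest max regret = 1.1 → B.

B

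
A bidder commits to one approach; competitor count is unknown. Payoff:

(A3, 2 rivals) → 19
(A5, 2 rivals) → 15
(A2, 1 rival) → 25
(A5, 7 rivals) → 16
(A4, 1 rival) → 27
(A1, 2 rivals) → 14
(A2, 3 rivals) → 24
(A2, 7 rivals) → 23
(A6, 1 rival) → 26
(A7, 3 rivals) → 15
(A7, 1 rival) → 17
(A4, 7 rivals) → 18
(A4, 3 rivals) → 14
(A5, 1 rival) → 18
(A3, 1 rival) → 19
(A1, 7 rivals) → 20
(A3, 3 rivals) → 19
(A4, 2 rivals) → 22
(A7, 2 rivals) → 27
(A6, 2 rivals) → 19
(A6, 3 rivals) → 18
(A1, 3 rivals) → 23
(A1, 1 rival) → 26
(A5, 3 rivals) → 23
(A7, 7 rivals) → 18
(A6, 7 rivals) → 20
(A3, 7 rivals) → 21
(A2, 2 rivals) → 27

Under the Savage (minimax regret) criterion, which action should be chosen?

Column bests: 1 rival=27, 2 rivals=27, 3 rivals=24, 7 rivals=23.
A1 regrets: 1, 13, 1, 3 → max 13
A2 regrets: 2, 0, 0, 0 → max 2
A3 regrets: 8, 8, 5, 2 → max 8
A4 regrets: 0, 5, 10, 5 → max 10
A5 regrets: 9, 12, 1, 7 → max 12
A6 regrets: 1, 8, 6, 3 → max 8
A7 regrets: 10, 0, 9, 5 → max 10
Smallest max regret = 2 → A2.

A2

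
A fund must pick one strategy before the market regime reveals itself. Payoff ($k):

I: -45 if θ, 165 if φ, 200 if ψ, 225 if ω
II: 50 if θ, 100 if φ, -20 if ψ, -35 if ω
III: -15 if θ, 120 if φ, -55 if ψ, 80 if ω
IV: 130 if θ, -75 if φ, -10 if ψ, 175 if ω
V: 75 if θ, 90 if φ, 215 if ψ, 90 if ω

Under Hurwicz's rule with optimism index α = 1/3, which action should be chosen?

V

I: 1/3·225 + 2/3·(-45) = 45
II: 1/3·100 + 2/3·(-35) = 10
III: 1/3·120 + 2/3·(-55) = 10/3
IV: 1/3·175 + 2/3·(-75) = 25/3
V: 1/3·215 + 2/3·75 = 365/3
Highest Hurwicz score = 365/3 → V.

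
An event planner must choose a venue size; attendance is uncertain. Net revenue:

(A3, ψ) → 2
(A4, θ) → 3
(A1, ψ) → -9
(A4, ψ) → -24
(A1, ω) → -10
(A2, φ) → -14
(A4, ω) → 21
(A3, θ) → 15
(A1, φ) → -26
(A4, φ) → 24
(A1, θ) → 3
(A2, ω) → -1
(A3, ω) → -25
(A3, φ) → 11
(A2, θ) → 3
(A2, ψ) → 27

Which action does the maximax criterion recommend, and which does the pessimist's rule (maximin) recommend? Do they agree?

maximax → A2; maximin → A2 (agree)

Row maxima: A1=3, A2=27, A3=15, A4=24
Best best-case = 27 → A2.
Row minima: A1=-26, A2=-14, A3=-25, A4=-24
Best worst-case = -14 → A2.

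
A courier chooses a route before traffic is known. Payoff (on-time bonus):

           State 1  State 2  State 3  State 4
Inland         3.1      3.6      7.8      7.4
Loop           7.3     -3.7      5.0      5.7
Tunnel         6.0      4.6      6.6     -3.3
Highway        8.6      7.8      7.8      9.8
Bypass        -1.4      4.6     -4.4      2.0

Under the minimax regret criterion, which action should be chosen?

Column bests: State 1=8.6, State 2=7.8, State 3=7.8, State 4=9.8.
Inland regrets: 5.5, 4.2, 0.0, 2.4 → max 5.5
Loop regrets: 1.3, 11.5, 2.8, 4.1 → max 11.5
Tunnel regrets: 2.6, 3.2, 1.2, 13.1 → max 13.1
Highway regrets: 0.0, 0.0, 0.0, 0.0 → max 0.0
Bypass regrets: 10.0, 3.2, 12.2, 7.8 → max 12.2
Smallest max regret = 0.0 → Highway.

Highway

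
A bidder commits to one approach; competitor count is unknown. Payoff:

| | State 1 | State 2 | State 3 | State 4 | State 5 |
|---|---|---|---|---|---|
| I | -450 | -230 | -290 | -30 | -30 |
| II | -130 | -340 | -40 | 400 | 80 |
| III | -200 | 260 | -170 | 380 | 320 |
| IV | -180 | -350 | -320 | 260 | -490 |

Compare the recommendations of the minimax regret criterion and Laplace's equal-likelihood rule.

Column bests: State 1=-130, State 2=260, State 3=-40, State 4=400, State 5=320.
I regrets: 320, 490, 250, 430, 350 → max 490
II regrets: 0, 600, 0, 0, 240 → max 600
III regrets: 70, 0, 130, 20, 0 → max 130
IV regrets: 50, 610, 280, 140, 810 → max 810
Smallest max regret = 130 → III.
Row averages: I=-206, II=-6, III=118, IV=-216
Highest average = 118 → III.

minimax regret → III; laplace → III (agree)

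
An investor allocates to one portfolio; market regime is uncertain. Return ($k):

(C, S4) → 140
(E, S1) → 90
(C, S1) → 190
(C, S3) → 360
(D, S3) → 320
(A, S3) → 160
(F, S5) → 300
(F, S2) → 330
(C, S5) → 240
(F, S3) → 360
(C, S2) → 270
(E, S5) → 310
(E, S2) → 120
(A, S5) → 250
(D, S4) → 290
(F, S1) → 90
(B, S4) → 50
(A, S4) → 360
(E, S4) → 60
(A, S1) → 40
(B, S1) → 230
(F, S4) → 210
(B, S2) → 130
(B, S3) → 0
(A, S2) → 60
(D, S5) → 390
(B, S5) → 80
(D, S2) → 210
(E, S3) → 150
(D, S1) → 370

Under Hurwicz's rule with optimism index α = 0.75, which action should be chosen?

D

A: 0.75·360 + 0.25·40 = 280
B: 0.75·230 + 0.25·0 = 172.5
C: 0.75·360 + 0.25·140 = 305
D: 0.75·390 + 0.25·210 = 345
E: 0.75·310 + 0.25·60 = 247.5
F: 0.75·360 + 0.25·90 = 292.5
Highest Hurwicz score = 345 → D.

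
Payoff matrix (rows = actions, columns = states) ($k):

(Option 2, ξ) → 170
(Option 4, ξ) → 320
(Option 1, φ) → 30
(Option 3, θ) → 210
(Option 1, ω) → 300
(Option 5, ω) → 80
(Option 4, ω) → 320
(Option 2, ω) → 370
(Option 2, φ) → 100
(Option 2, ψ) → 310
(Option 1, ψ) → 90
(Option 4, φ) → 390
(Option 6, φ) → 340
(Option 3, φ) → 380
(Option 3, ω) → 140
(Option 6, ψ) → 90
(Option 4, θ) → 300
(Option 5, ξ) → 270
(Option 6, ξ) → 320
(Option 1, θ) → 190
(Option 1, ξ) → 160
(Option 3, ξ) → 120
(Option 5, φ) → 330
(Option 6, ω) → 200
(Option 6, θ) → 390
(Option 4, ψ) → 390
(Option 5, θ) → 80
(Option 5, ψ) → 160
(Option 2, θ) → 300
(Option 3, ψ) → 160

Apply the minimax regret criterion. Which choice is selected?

Option 4

Column bests: θ=390, φ=390, ψ=390, ω=370, ξ=320.
Option 1 regrets: 200, 360, 300, 70, 160 → max 360
Option 2 regrets: 90, 290, 80, 0, 150 → max 290
Option 3 regrets: 180, 10, 230, 230, 200 → max 230
Option 4 regrets: 90, 0, 0, 50, 0 → max 90
Option 5 regrets: 310, 60, 230, 290, 50 → max 310
Option 6 regrets: 0, 50, 300, 170, 0 → max 300
Smallest max regret = 90 → Option 4.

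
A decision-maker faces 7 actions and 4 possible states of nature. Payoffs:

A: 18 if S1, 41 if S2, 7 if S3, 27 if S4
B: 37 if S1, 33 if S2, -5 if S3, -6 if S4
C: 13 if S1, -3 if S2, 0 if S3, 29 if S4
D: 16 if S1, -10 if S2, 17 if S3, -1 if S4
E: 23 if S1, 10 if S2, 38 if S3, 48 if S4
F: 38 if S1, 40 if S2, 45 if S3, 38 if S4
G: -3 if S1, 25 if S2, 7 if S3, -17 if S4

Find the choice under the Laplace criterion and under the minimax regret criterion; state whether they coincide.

laplace → F; minimax regret → F (agree)

Row averages: A=23.25, B=14.75, C=9.75, D=5.5, E=29.75, F=40.25, G=3
Highest average = 40.25 → F.
Column bests: S1=38, S2=41, S3=45, S4=48.
A regrets: 20, 0, 38, 21 → max 38
B regrets: 1, 8, 50, 54 → max 54
C regrets: 25, 44, 45, 19 → max 45
D regrets: 22, 51, 28, 49 → max 51
E regrets: 15, 31, 7, 0 → max 31
F regrets: 0, 1, 0, 10 → max 10
G regrets: 41, 16, 38, 65 → max 65
Smallest max regret = 10 → F.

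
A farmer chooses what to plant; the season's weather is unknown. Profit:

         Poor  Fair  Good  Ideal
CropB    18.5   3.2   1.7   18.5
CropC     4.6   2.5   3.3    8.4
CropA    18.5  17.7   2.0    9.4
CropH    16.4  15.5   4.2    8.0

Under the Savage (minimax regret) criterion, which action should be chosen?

CropA

Column bests: Poor=18.5, Fair=17.7, Good=4.2, Ideal=18.5.
CropB regrets: 0.0, 14.5, 2.5, 0.0 → max 14.5
CropC regrets: 13.9, 15.2, 0.9, 10.1 → max 15.2
CropA regrets: 0.0, 0.0, 2.2, 9.1 → max 9.1
CropH regrets: 2.1, 2.2, 0.0, 10.5 → max 10.5
Smallest max regret = 9.1 → CropA.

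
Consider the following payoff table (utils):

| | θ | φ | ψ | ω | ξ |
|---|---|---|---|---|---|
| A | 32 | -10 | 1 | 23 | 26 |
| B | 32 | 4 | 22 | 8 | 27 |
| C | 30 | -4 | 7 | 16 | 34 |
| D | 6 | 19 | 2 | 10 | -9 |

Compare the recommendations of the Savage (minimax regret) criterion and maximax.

Column bests: θ=32, φ=19, ψ=22, ω=23, ξ=34.
A regrets: 0, 29, 21, 0, 8 → max 29
B regrets: 0, 15, 0, 15, 7 → max 15
C regrets: 2, 23, 15, 7, 0 → max 23
D regrets: 26, 0, 20, 13, 43 → max 43
Smallest max regret = 15 → B.
Row maxima: A=32, B=32, C=34, D=19
Best best-case = 34 → C.

minimax regret → B; maximax → C (disagree)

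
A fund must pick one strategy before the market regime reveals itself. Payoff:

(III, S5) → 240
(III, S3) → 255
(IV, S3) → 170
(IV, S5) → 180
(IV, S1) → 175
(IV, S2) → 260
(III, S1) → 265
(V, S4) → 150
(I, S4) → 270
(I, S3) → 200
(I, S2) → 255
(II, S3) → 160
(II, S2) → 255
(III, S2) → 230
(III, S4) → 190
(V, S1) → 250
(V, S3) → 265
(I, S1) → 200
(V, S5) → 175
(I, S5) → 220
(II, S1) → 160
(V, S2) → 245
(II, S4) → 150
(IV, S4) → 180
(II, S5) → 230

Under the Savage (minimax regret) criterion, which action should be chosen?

Column bests: S1=265, S2=260, S3=265, S4=270, S5=240.
I regrets: 65, 5, 65, 0, 20 → max 65
II regrets: 105, 5, 105, 120, 10 → max 120
III regrets: 0, 30, 10, 80, 0 → max 80
IV regrets: 90, 0, 95, 90, 60 → max 95
V regrets: 15, 15, 0, 120, 65 → max 120
Smallest max regret = 65 → I.

I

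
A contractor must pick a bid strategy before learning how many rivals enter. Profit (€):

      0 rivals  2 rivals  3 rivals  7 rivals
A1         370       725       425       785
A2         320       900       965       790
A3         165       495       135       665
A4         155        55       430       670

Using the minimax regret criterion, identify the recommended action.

A2

Column bests: 0 rivals=370, 2 rivals=900, 3 rivals=965, 7 rivals=790.
A1 regrets: 0, 175, 540, 5 → max 540
A2 regrets: 50, 0, 0, 0 → max 50
A3 regrets: 205, 405, 830, 125 → max 830
A4 regrets: 215, 845, 535, 120 → max 845
Smallest max regret = 50 → A2.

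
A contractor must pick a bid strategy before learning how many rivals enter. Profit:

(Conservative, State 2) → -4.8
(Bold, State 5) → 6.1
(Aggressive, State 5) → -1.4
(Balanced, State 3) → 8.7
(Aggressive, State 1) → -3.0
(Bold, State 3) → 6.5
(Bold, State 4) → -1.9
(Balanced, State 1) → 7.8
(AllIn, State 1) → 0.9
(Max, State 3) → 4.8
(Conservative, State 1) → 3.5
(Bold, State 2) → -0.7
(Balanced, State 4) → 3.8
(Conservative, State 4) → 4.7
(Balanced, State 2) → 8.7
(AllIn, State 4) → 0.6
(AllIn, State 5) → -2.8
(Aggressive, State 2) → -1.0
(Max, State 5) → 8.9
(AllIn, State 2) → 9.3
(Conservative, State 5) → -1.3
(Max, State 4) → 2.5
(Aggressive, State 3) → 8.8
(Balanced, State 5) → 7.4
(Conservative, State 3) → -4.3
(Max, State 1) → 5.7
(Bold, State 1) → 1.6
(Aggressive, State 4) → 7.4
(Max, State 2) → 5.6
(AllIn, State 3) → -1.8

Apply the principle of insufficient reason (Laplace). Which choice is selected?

Balanced

Row averages: Conservative=-0.44, Balanced=7.28, Aggressive=2.16, Bold=2.32, AllIn=1.24, Max=5.5
Highest average = 7.28 → Balanced.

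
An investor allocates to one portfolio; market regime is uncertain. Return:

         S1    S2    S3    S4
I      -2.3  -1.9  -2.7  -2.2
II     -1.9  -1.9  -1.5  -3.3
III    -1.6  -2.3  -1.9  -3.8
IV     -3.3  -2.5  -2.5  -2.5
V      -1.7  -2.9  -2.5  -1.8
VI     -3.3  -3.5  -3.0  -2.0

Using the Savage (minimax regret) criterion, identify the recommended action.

Column bests: S1=-1.6, S2=-1.9, S3=-1.5, S4=-1.8.
I regrets: 0.7, 0.0, 1.2, 0.4 → max 1.2
II regrets: 0.3, 0.0, 0.0, 1.5 → max 1.5
III regrets: 0.0, 0.4, 0.4, 2.0 → max 2.0
IV regrets: 1.7, 0.6, 1.0, 0.7 → max 1.7
V regrets: 0.1, 1.0, 1.0, 0.0 → max 1.0
VI regrets: 1.7, 1.6, 1.5, 0.2 → max 1.7
Smallest max regret = 1.0 → V.

V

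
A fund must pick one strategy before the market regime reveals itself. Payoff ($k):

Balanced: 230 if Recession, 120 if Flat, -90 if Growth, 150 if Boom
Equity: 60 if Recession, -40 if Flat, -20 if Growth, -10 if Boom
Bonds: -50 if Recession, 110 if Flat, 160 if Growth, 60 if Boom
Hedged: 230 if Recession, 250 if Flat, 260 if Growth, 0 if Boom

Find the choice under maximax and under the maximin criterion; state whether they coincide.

Row maxima: Balanced=230, Equity=60, Bonds=160, Hedged=260
Best best-case = 260 → Hedged.
Row minima: Balanced=-90, Equity=-40, Bonds=-50, Hedged=0
Best worst-case = 0 → Hedged.

maximax → Hedged; maximin → Hedged (agree)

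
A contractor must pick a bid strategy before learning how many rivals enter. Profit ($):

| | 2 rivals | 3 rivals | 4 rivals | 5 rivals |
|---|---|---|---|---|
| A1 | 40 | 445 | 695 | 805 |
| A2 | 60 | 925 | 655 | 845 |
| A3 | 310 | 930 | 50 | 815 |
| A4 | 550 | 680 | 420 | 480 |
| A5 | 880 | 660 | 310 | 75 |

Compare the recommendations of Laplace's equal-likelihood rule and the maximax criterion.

laplace → A2; maximax → A3 (disagree)

Row averages: A1=496.25, A2=621.25, A3=526.25, A4=532.5, A5=481.25
Highest average = 621.25 → A2.
Row maxima: A1=805, A2=925, A3=930, A4=680, A5=880
Best best-case = 930 → A3.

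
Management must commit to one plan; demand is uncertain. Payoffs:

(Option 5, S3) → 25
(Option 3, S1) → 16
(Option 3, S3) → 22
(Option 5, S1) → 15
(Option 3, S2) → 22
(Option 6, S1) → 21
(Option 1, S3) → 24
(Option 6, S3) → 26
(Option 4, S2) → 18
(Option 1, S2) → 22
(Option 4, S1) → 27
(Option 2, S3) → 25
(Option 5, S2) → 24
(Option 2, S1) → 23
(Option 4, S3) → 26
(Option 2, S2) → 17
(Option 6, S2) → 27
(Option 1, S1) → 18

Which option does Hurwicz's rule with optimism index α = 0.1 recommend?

Option 6

Option 1: 0.1·24 + 0.9·18 = 18.6
Option 2: 0.1·25 + 0.9·17 = 17.8
Option 3: 0.1·22 + 0.9·16 = 16.6
Option 4: 0.1·27 + 0.9·18 = 18.9
Option 5: 0.1·25 + 0.9·15 = 16
Option 6: 0.1·27 + 0.9·21 = 21.6
Highest Hurwicz score = 21.6 → Option 6.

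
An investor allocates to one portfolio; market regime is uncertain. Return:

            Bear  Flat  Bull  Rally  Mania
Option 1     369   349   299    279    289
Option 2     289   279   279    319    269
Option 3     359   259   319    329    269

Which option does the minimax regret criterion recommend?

Option 1

Column bests: Bear=369, Flat=349, Bull=319, Rally=329, Mania=289.
Option 1 regrets: 0, 0, 20, 50, 0 → max 50
Option 2 regrets: 80, 70, 40, 10, 20 → max 80
Option 3 regrets: 10, 90, 0, 0, 20 → max 90
Smallest max regret = 50 → Option 1.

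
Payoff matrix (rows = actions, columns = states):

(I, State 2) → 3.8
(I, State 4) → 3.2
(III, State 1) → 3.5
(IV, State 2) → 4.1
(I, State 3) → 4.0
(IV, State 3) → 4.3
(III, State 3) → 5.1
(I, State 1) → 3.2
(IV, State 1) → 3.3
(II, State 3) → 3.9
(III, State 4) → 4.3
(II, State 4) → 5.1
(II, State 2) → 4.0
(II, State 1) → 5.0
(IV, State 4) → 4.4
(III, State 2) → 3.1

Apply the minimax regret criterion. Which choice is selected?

Column bests: State 1=5.0, State 2=4.1, State 3=5.1, State 4=5.1.
I regrets: 1.8, 0.3, 1.1, 1.9 → max 1.9
II regrets: 0.0, 0.1, 1.2, 0.0 → max 1.2
III regrets: 1.5, 1.0, 0.0, 0.8 → max 1.5
IV regrets: 1.7, 0.0, 0.8, 0.7 → max 1.7
Smallest max regret = 1.2 → II.

II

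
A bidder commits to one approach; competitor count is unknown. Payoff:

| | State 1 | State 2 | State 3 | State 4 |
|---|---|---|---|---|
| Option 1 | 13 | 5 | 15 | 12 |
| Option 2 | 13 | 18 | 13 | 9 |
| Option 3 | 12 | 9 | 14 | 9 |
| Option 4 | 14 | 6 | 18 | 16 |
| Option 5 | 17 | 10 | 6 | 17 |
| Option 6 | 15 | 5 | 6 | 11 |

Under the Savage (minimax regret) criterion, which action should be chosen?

Column bests: State 1=17, State 2=18, State 3=18, State 4=17.
Option 1 regrets: 4, 13, 3, 5 → max 13
Option 2 regrets: 4, 0, 5, 8 → max 8
Option 3 regrets: 5, 9, 4, 8 → max 9
Option 4 regrets: 3, 12, 0, 1 → max 12
Option 5 regrets: 0, 8, 12, 0 → max 12
Option 6 regrets: 2, 13, 12, 6 → max 13
Smallest max regret = 8 → Option 2.

Option 2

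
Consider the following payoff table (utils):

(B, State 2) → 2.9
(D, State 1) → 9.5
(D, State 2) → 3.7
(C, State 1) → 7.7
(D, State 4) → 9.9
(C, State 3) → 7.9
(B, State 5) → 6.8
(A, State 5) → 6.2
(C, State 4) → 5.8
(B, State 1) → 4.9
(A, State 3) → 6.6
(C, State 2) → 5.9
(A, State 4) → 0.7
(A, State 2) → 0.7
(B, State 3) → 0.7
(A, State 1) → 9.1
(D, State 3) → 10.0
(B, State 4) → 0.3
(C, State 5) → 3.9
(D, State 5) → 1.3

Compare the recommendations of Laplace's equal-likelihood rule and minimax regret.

Row averages: A=4.66, B=3.12, C=6.24, D=6.88
Highest average = 6.88 → D.
Column bests: State 1=9.5, State 2=5.9, State 3=10.0, State 4=9.9, State 5=6.8.
A regrets: 0.4, 5.2, 3.4, 9.2, 0.6 → max 9.2
B regrets: 4.6, 3.0, 9.3, 9.6, 0.0 → max 9.6
C regrets: 1.8, 0.0, 2.1, 4.1, 2.9 → max 4.1
D regrets: 0.0, 2.2, 0.0, 0.0, 5.5 → max 5.5
Smallest max regret = 4.1 → C.

laplace → D; minimax regret → C (disagree)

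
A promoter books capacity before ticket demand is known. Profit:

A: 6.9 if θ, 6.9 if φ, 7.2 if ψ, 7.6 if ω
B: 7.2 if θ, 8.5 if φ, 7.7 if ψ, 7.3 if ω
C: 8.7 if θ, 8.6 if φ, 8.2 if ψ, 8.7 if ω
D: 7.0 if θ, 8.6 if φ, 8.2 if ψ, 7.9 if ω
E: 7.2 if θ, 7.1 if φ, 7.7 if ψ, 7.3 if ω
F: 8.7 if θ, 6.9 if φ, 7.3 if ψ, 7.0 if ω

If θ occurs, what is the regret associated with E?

1.5

Best payoff under θ is 8.7.
Regret = 8.7 − 7.2 = 1.5.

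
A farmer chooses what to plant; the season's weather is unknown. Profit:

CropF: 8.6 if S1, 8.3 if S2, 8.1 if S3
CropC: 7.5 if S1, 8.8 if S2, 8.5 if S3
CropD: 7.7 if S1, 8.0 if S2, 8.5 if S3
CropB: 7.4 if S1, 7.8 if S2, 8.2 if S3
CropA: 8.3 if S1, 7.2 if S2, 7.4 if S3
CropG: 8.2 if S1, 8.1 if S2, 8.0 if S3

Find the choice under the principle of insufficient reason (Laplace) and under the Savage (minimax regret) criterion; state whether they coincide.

Row averages: CropF=25/3, CropC=124/15, CropD=121/15, CropB=7.8, CropA=229/30, CropG=8.1
Highest average = 25/3 → CropF.
Column bests: S1=8.6, S2=8.8, S3=8.5.
CropF regrets: 0.0, 0.5, 0.4 → max 0.5
CropC regrets: 1.1, 0.0, 0.0 → max 1.1
CropD regrets: 0.9, 0.8, 0.0 → max 0.9
CropB regrets: 1.2, 1.0, 0.3 → max 1.2
CropA regrets: 0.3, 1.6, 1.1 → max 1.6
CropG regrets: 0.4, 0.7, 0.5 → max 0.7
Smallest max regret = 0.5 → CropF.

laplace → CropF; minimax regret → CropF (agree)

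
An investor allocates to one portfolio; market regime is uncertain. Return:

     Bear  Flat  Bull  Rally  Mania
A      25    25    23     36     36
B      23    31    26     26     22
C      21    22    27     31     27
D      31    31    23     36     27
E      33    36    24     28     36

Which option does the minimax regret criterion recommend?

E

Column bests: Bear=33, Flat=36, Bull=27, Rally=36, Mania=36.
A regrets: 8, 11, 4, 0, 0 → max 11
B regrets: 10, 5, 1, 10, 14 → max 14
C regrets: 12, 14, 0, 5, 9 → max 14
D regrets: 2, 5, 4, 0, 9 → max 9
E regrets: 0, 0, 3, 8, 0 → max 8
Smallest max regret = 8 → E.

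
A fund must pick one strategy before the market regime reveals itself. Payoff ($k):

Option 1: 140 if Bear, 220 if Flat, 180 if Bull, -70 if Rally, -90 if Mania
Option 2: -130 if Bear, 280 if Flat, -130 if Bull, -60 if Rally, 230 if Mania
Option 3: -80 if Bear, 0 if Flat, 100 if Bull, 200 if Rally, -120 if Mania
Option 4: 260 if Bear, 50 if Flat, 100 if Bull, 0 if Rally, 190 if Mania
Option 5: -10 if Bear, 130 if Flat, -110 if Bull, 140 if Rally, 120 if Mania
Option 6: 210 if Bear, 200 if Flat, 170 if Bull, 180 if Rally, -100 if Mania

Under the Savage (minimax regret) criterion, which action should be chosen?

Column bests: Bear=260, Flat=280, Bull=180, Rally=200, Mania=230.
Option 1 regrets: 120, 60, 0, 270, 320 → max 320
Option 2 regrets: 390, 0, 310, 260, 0 → max 390
Option 3 regrets: 340, 280, 80, 0, 350 → max 350
Option 4 regrets: 0, 230, 80, 200, 40 → max 230
Option 5 regrets: 270, 150, 290, 60, 110 → max 290
Option 6 regrets: 50, 80, 10, 20, 330 → max 330
Smallest max regret = 230 → Option 4.

Option 4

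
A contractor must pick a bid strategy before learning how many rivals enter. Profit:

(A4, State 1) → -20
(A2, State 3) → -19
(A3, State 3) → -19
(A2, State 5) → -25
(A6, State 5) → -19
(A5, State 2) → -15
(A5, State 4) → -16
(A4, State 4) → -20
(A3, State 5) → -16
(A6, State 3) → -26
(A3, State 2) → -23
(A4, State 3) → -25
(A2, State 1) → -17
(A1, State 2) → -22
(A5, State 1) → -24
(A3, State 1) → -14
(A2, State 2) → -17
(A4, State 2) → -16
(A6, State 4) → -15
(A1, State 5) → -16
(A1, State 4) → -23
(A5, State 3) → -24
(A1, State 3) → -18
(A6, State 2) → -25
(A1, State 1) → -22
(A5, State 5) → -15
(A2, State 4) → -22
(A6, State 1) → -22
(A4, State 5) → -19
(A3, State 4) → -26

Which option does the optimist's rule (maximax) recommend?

Row maxima: A1=-16, A2=-17, A3=-14, A4=-16, A5=-15, A6=-15
Best best-case = -14 → A3.

A3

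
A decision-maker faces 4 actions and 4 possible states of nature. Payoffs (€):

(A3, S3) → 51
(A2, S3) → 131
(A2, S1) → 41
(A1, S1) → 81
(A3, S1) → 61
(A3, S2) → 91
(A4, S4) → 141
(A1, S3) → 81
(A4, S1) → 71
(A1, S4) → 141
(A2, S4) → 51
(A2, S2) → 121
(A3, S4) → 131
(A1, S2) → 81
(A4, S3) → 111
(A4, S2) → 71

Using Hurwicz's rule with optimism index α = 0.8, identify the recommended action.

A1: 0.8·141 + 0.2·81 = 129
A2: 0.8·131 + 0.2·41 = 113
A3: 0.8·131 + 0.2·51 = 115
A4: 0.8·141 + 0.2·71 = 127
Highest Hurwicz score = 129 → A1.

A1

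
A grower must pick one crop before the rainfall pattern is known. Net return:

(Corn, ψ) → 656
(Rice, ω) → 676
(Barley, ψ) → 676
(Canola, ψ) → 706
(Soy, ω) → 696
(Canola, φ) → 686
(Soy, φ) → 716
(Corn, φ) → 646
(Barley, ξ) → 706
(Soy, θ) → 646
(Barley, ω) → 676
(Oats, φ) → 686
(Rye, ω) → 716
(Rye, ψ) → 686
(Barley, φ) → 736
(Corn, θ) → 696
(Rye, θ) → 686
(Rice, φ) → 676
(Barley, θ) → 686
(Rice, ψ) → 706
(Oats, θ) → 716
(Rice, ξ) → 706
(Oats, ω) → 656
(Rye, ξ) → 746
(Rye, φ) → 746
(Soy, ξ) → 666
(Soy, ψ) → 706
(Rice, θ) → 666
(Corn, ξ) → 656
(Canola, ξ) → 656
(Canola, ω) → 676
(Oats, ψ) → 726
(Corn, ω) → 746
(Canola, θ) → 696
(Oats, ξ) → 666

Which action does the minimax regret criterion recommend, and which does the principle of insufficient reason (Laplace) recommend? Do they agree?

Column bests: θ=716, φ=746, ψ=726, ω=746, ξ=746.
Oats regrets: 0, 60, 0, 90, 80 → max 90
Canola regrets: 20, 60, 20, 70, 90 → max 90
Rice regrets: 50, 70, 20, 70, 40 → max 70
Soy regrets: 70, 30, 20, 50, 80 → max 80
Corn regrets: 20, 100, 70, 0, 90 → max 100
Barley regrets: 30, 10, 50, 70, 40 → max 70
Rye regrets: 30, 0, 40, 30, 0 → max 40
Smallest max regret = 40 → Rye.
Row averages: Oats=690, Canola=684, Rice=686, Soy=686, Corn=680, Barley=696, Rye=716
Highest average = 716 → Rye.

minimax regret → Rye; laplace → Rye (agree)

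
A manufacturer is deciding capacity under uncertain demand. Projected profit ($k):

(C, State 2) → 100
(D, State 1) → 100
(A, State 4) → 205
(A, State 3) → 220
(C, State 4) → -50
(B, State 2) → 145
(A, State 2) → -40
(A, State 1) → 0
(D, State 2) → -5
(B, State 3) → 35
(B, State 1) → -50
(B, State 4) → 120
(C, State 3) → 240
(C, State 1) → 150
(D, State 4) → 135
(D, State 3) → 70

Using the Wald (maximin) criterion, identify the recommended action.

D

Row minima: A=-40, B=-50, C=-50, D=-5
Best worst-case = -5 → D.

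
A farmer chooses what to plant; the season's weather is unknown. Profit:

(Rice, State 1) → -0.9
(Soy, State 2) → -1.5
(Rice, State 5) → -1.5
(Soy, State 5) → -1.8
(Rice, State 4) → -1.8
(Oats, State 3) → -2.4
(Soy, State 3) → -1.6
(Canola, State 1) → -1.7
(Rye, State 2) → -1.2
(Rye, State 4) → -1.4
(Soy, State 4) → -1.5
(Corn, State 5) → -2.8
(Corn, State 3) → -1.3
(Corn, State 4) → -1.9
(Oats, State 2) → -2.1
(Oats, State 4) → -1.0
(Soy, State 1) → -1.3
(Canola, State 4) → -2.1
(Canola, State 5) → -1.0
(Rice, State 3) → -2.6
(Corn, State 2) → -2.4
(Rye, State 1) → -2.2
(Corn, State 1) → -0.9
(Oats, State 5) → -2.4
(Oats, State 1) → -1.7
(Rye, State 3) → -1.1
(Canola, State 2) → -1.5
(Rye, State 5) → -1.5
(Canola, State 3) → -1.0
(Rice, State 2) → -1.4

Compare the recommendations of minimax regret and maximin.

Column bests: State 1=-0.9, State 2=-1.2, State 3=-1.0, State 4=-1.0, State 5=-1.0.
Rye regrets: 1.3, 0.0, 0.1, 0.4, 0.5 → max 1.3
Canola regrets: 0.8, 0.3, 0.0, 1.1, 0.0 → max 1.1
Oats regrets: 0.8, 0.9, 1.4, 0.0, 1.4 → max 1.4
Rice regrets: 0.0, 0.2, 1.6, 0.8, 0.5 → max 1.6
Corn regrets: 0.0, 1.2, 0.3, 0.9, 1.8 → max 1.8
Soy regrets: 0.4, 0.3, 0.6, 0.5, 0.8 → max 0.8
Smallest max regret = 0.8 → Soy.
Row minima: Rye=-2.2, Canola=-2.1, Oats=-2.4, Rice=-2.6, Corn=-2.8, Soy=-1.8
Best worst-case = -1.8 → Soy.

minimax regret → Soy; maximin → Soy (agree)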